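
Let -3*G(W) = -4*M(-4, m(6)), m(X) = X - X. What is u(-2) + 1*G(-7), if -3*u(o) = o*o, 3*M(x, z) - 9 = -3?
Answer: 4/3 ≈ 1.3333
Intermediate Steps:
m(X) = 0
M(x, z) = 2 (M(x, z) = 3 + (⅓)*(-3) = 3 - 1 = 2)
u(o) = -o²/3 (u(o) = -o*o/3 = -o²/3)
G(W) = 8/3 (G(W) = -(-4)*2/3 = -⅓*(-8) = 8/3)
u(-2) + 1*G(-7) = -⅓*(-2)² + 1*(8/3) = -⅓*4 + 8/3 = -4/3 + 8/3 = 4/3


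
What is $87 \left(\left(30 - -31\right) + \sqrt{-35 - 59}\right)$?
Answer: $5307 + 87 i \sqrt{94} \approx 5307.0 + 843.5 i$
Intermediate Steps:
$87 \left(\left(30 - -31\right) + \sqrt{-35 - 59}\right) = 87 \left(\left(30 + 31\right) + \sqrt{-94}\right) = 87 \left(61 + i \sqrt{94}\right) = 5307 + 87 i \sqrt{94}$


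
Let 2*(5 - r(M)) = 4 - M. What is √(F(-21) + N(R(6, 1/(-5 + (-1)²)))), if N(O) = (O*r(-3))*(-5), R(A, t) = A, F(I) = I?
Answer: I*√66 ≈ 8.124*I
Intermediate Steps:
r(M) = 3 + M/2 (r(M) = 5 - (4 - M)/2 = 5 + (-2 + M/2) = 3 + M/2)
N(O) = -15*O/2 (N(O) = (O*(3 + (½)*(-3)))*(-5) = (O*(3 - 3/2))*(-5) = (O*(3/2))*(-5) = (3*O/2)*(-5) = -15*O/2)
√(F(-21) + N(R(6, 1/(-5 + (-1)²)))) = √(-21 - 15/2*6) = √(-21 - 45) = √(-66) = I*√66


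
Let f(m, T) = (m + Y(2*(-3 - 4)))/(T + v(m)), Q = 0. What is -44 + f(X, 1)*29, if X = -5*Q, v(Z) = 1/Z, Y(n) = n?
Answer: -44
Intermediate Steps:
v(Z) = 1/Z
X = 0 (X = -5*0 = 0)
f(m, T) = (-14 + m)/(T + 1/m) (f(m, T) = (m + 2*(-3 - 4))/(T + 1/m) = (m + 2*(-7))/(T + 1/m) = (m - 14)/(T + 1/m) = (-14 + m)/(T + 1/m))
-44 + f(X, 1)*29 = -44 + (0*(-14 + 0)/(1 + 1*0))*29 = -44 + (0*(-14)/(1 + 0))*29 = -44 + (0*(-14)/1)*29 = -44 + (0*1*(-14))*29 = -44 + 0*29 = -44 + 0 = -44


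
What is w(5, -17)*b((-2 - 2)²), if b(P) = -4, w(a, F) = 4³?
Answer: -256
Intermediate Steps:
w(a, F) = 64
w(5, -17)*b((-2 - 2)²) = 64*(-4) = -256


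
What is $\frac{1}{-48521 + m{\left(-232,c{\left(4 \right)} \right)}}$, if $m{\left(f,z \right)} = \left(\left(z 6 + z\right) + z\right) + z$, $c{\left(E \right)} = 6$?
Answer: $- \frac{1}{48467} \approx -2.0633 \cdot 10^{-5}$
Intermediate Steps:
$m{\left(f,z \right)} = 9 z$ ($m{\left(f,z \right)} = \left(\left(6 z + z\right) + z\right) + z = \left(7 z + z\right) + z = 8 z + z = 9 z$)
$\frac{1}{-48521 + m{\left(-232,c{\left(4 \right)} \right)}} = \frac{1}{-48521 + 9 \cdot 6} = \frac{1}{-48521 + 54} = \frac{1}{-48467} = - \frac{1}{48467}$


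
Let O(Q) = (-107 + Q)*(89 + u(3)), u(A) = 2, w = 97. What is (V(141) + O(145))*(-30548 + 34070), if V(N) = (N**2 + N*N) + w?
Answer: 152562474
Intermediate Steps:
V(N) = 97 + 2*N**2 (V(N) = (N**2 + N*N) + 97 = (N**2 + N**2) + 97 = 2*N**2 + 97 = 97 + 2*N**2)
O(Q) = -9737 + 91*Q (O(Q) = (-107 + Q)*(89 + 2) = (-107 + Q)*91 = -9737 + 91*Q)
(V(141) + O(145))*(-30548 + 34070) = ((97 + 2*141**2) + (-9737 + 91*145))*(-30548 + 34070) = ((97 + 2*19881) + (-9737 + 13195))*3522 = ((97 + 39762) + 3458)*3522 = (39859 + 3458)*3522 = 43317*3522 = 152562474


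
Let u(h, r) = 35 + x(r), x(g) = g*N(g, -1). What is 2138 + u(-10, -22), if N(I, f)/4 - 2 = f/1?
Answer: 2085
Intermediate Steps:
N(I, f) = 8 + 4*f (N(I, f) = 8 + 4*(f/1) = 8 + 4*(f*1) = 8 + 4*f)
x(g) = 4*g (x(g) = g*(8 + 4*(-1)) = g*(8 - 4) = g*4 = 4*g)
u(h, r) = 35 + 4*r
2138 + u(-10, -22) = 2138 + (35 + 4*(-22)) = 2138 + (35 - 88) = 2138 - 53 = 2085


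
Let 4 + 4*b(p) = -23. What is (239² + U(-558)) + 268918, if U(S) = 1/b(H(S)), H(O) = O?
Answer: 8803049/27 ≈ 3.2604e+5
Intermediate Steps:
b(p) = -27/4 (b(p) = -1 + (¼)*(-23) = -1 - 23/4 = -27/4)
U(S) = -4/27 (U(S) = 1/(-27/4) = -4/27)
(239² + U(-558)) + 268918 = (239² - 4/27) + 268918 = (57121 - 4/27) + 268918 = 1542263/27 + 268918 = 8803049/27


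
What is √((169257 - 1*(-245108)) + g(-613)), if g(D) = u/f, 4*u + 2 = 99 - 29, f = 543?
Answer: 2*√30543778779/543 ≈ 643.71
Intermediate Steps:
u = 17 (u = -½ + (99 - 29)/4 = -½ + (¼)*70 = -½ + 35/2 = 17)
g(D) = 17/543
√((169257 - 1*(-245108)) + g(-613)) = √((169257 - 1*(-245108)) + 17/543) = √((169257 + 245108) + 17/543) = √(414365 + 17/543) = √(225000212/543) = 2*√30543778779/543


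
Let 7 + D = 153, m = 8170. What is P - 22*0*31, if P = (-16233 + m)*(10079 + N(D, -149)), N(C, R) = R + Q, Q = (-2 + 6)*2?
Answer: -80130094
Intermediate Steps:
D = 146 (D = -7 + 153 = 146)
Q = 8 (Q = 4*2 = 8)
N(C, R) = 8 + R (N(C, R) = R + 8 = 8 + R)
P = -80130094 (P = (-16233 + 8170)*(10079 + (8 - 149)) = -8063*(10079 - 141) = -8063*9938 = -80130094)
P - 22*0*31 = -80130094 - 22*0*31 = -80130094 - 0*31 = -80130094 - 1*0 = -80130094 + 0 = -80130094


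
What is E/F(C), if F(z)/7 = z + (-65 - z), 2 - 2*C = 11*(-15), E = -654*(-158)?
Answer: -103332/455 ≈ -227.10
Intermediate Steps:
E = 103332
C = 167/2 (C = 1 - 11*(-15)/2 = 1 - 1/2*(-165) = 1 + 165/2 = 167/2 ≈ 83.500)
F(z) = -455 (F(z) = 7*(z + (-65 - z)) = 7*(-65) = -455)
E/F(C) = 103332/(-455) = 103332*(-1/455) = -103332/455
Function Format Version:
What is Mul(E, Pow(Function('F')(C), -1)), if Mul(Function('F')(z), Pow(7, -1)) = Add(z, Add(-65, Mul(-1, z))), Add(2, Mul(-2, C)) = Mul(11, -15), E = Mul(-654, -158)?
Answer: Rational(-103332, 455) ≈ -227.10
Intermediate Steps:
E = 103332
C = Rational(167, 2) (C = Add(1, Mul(Rational(-1, 2), Mul(11, -15))) = Add(1, Mul(Rational(-1, 2), -165)) = Add(1, Rational(165, 2)) = Rational(167, 2) ≈ 83.500)
Function('F')(z) = -455 (Function('F')(z) = Mul(7, Add(z, Add(-65, Mul(-1, z)))) = Mul(7, -65) = -455)
Mul(E, Pow(Function('F')(C), -1)) = Mul(103332, Pow(-455, -1)) = Mul(103332, Rational(-1, 455)) = Rational(-103332, 455)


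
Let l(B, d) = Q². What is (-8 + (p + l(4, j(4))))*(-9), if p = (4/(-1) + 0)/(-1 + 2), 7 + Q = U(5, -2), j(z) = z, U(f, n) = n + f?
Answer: -36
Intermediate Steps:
U(f, n) = f + n
Q = -4 (Q = -7 + (5 - 2) = -7 + 3 = -4)
l(B, d) = 16 (l(B, d) = (-4)² = 16)
p = -4 (p = (4*(-1) + 0)/1 = (-4 + 0)*1 = -4*1 = -4)
(-8 + (p + l(4, j(4))))*(-9) = (-8 + (-4 + 16))*(-9) = (-8 + 12)*(-9) = 4*(-9) = -36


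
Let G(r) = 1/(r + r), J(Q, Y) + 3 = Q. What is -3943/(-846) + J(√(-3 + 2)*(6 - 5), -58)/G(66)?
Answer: -331073/846 + 132*I ≈ -391.34 + 132.0*I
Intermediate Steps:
J(Q, Y) = -3 + Q
G(r) = 1/(2*r)
-3943/(-846) + J(√(-3 + 2)*(6 - 5), -58)/G(66) = -3943/(-846) + (-3 + √(-3 + 2)*(6 - 5))/(((½)/66)) = -3943*(-1/846) + (-3 + √(-1)*1)/(((½)*(1/66))) = 3943/846 + (-3 + I*1)/(1/132) = 3943/846 + (-3 + I)*132 = 3943/846 + (-396 + 132*I) = -331073/846 + 132*I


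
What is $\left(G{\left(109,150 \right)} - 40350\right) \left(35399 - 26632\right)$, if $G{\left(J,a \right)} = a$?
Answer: $-352433400$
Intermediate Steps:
$\left(G{\left(109,150 \right)} - 40350\right) \left(35399 - 26632\right) = \left(150 - 40350\right) \left(35399 - 26632\right) = \left(150 - 40350\right) 8767 = \left(-40200\right) 8767 = -352433400$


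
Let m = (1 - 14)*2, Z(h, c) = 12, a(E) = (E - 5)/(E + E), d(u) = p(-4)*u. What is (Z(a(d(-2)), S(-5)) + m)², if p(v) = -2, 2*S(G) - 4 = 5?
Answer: 196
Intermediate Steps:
S(G) = 9/2 (S(G) = 2 + (½)*5 = 2 + 5/2 = 9/2)
d(u) = -2*u
a(E) = (-5 + E)/(2*E) (a(E) = (-5 + E)/((2*E)) = (-5 + E)*(1/(2*E)) = (-5 + E)/(2*E))
m = -26 (m = -13*2 = -26)
(Z(a(d(-2)), S(-5)) + m)² = (12 - 26)² = (-14)² = 196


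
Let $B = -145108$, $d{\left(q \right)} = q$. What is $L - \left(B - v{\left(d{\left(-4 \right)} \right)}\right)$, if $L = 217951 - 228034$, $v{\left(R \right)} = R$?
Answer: $135021$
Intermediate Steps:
$L = -10083$
$L - \left(B - v{\left(d{\left(-4 \right)} \right)}\right) = -10083 - \left(-145108 - -4\right) = -10083 - \left(-145108 + 4\right) = -10083 - -145104 = -10083 + 145104 = 135021$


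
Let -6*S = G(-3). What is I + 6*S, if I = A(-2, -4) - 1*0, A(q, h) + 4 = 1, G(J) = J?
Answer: 0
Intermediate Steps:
S = ½ (S = -⅙*(-3) = ½ ≈ 0.50000)
A(q, h) = -3 (A(q, h) = -4 + 1 = -3)
I = -3 (I = -3 - 1*0 = -3 + 0 = -3)
I + 6*S = -3 + 6*(½) = -3 + 3 = 0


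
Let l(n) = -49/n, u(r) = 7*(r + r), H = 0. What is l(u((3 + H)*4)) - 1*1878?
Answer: -45079/24 ≈ -1878.3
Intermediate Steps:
u(r) = 14*r (u(r) = 7*(2*r) = 14*r)
l(u((3 + H)*4)) - 1*1878 = -49*1/(56*(3 + 0)) - 1*1878 = -49/(14*(3*4)) - 1878 = -49/(14*12) - 1878 = -49/168 - 1878 = -49*1/168 - 1878 = -7/24 - 1878 = -45079/24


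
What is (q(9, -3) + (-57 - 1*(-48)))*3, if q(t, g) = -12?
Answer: -63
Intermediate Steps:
(q(9, -3) + (-57 - 1*(-48)))*3 = (-12 + (-57 - 1*(-48)))*3 = (-12 + (-57 + 48))*3 = (-12 - 9)*3 = -21*3 = -63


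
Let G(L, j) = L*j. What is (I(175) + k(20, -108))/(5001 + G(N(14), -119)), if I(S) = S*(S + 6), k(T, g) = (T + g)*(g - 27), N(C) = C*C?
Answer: -43555/18323 ≈ -2.3771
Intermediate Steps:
N(C) = C**2
k(T, g) = (-27 + g)*(T + g) (k(T, g) = (T + g)*(-27 + g) = (-27 + g)*(T + g))
I(S) = S*(6 + S)
(I(175) + k(20, -108))/(5001 + G(N(14), -119)) = (175*(6 + 175) + ((-108)**2 - 27*20 - 27*(-108) + 20*(-108)))/(5001 + 14**2*(-119)) = (175*181 + (11664 - 540 + 2916 - 2160))/(5001 + 196*(-119)) = (31675 + 11880)/(5001 - 23324) = 43555/(-18323) = 43555*(-1/18323) = -43555/18323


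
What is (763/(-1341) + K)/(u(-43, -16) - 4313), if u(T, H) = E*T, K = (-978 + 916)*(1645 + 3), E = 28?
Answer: 137018779/7398297 ≈ 18.520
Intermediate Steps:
K = -102176 (K = -62*1648 = -102176)
u(T, H) = 28*T
(763/(-1341) + K)/(u(-43, -16) - 4313) = (763/(-1341) - 102176)/(28*(-43) - 4313) = (763*(-1/1341) - 102176)/(-1204 - 4313) = (-763/1341 - 102176)/(-5517) = -137018779/1341*(-1/5517) = 137018779/7398297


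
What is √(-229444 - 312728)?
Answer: 2*I*√135543 ≈ 736.32*I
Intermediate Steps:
√(-229444 - 312728) = √(-542172) = 2*I*√135543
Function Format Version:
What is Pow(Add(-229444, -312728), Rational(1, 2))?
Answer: Mul(2, I, Pow(135543, Rational(1, 2))) ≈ Mul(736.32, I)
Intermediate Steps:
Pow(Add(-229444, -312728), Rational(1, 2)) = Pow(-542172, Rational(1, 2)) = Mul(2, I, Pow(135543, Rational(1, 2)))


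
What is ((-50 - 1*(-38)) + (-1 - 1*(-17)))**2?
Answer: 16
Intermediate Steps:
((-50 - 1*(-38)) + (-1 - 1*(-17)))**2 = ((-50 + 38) + (-1 + 17))**2 = (-12 + 16)**2 = 4**2 = 16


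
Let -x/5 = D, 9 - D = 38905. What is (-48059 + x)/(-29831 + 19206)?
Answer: -8613/625 ≈ -13.781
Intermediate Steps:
D = -38896 (D = 9 - 1*38905 = 9 - 38905 = -38896)
x = 194480 (x = -5*(-38896) = 194480)
(-48059 + x)/(-29831 + 19206) = (-48059 + 194480)/(-29831 + 19206) = 146421/(-10625) = 146421*(-1/10625) = -8613/625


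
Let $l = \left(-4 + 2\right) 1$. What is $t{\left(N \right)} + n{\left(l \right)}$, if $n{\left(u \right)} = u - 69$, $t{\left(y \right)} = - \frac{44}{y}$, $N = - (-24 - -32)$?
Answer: $- \frac{131}{2} \approx -65.5$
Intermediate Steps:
$l = -2$ ($l = \left(-2\right) 1 = -2$)
$N = -8$ ($N = - (-24 + 32) = \left(-1\right) 8 = -8$)
$n{\left(u \right)} = -69 + u$
$t{\left(N \right)} + n{\left(l \right)} = - \frac{44}{-8} - 71 = \left(-44\right) \left(- \frac{1}{8}\right) - 71 = \frac{11}{2} - 71 = - \frac{131}{2}$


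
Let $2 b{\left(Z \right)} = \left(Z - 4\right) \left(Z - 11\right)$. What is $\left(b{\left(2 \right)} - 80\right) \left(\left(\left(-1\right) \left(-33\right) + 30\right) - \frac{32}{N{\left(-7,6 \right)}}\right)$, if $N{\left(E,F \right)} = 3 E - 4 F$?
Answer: $- \frac{203557}{45} \approx -4523.5$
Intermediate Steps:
$N{\left(E,F \right)} = - 4 F + 3 E$
$b{\left(Z \right)} = \frac{\left(-11 + Z\right) \left(-4 + Z\right)}{2}$ ($b{\left(Z \right)} = \frac{\left(Z - 4\right) \left(Z - 11\right)}{2} = \frac{\left(-4 + Z\right) \left(-11 + Z\right)}{2} = \frac{\left(-11 + Z\right) \left(-4 + Z\right)}{2}$)
$\left(b{\left(2 \right)} - 80\right) \left(\left(\left(-1\right) \left(-33\right) + 30\right) - \frac{32}{N{\left(-7,6 \right)}}\right) = \left(\left(22 + \frac{2^{2}}{2} - 15\right) - 80\right) \left(\left(\left(-1\right) \left(-33\right) + 30\right) - \frac{32}{\left(-4\right) 6 + 3 \left(-7\right)}\right) = \left(\left(22 + \frac{1}{2} \cdot 4 - 15\right) - 80\right) \left(\left(33 + 30\right) - \frac{32}{-24 - 21}\right) = \left(\left(22 + 2 - 15\right) - 80\right) \left(63 - \frac{32}{-45}\right) = \left(9 - 80\right) \left(63 - - \frac{32}{45}\right) = - 71 \left(63 + \frac{32}{45}\right) = \left(-71\right) \frac{2867}{45} = - \frac{203557}{45}$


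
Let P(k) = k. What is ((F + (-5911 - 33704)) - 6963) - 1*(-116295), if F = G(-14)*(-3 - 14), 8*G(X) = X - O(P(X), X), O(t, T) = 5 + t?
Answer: 557821/8 ≈ 69728.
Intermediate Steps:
G(X) = -5/8 (G(X) = (X - (5 + X))/8 = (X + (-5 - X))/8 = (1/8)*(-5) = -5/8)
F = 85/8 (F = -5*(-3 - 14)/8 = -5/8*(-17) = 85/8 ≈ 10.625)
((F + (-5911 - 33704)) - 6963) - 1*(-116295) = ((85/8 + (-5911 - 33704)) - 6963) - 1*(-116295) = ((85/8 - 39615) - 6963) + 116295 = (-316835/8 - 6963) + 116295 = -372539/8 + 116295 = 557821/8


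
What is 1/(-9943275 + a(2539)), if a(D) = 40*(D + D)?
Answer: -1/9740155 ≈ -1.0267e-7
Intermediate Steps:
a(D) = 80*D (a(D) = 40*(2*D) = 80*D)
1/(-9943275 + a(2539)) = 1/(-9943275 + 80*2539) = 1/(-9943275 + 203120) = 1/(-9740155) = -1/9740155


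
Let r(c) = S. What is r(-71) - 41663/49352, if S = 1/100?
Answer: -1029237/1233800 ≈ -0.83420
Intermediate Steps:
S = 1/100 ≈ 0.010000
r(c) = 1/100
r(-71) - 41663/49352 = 1/100 - 41663/49352 = -1029237/1233800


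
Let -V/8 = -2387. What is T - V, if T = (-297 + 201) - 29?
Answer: -19221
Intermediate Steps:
V = 19096 (V = -8*(-2387) = 19096)
T = -125 (T = -96 - 29 = -125)
T - V = -125 - 1*19096 = -125 - 19096 = -19221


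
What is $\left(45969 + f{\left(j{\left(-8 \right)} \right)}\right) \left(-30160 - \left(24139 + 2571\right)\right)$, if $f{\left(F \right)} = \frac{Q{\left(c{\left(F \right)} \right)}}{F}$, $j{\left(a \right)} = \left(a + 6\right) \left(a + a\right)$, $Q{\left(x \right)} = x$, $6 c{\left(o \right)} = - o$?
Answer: $- \frac{7842742655}{3} \approx -2.6142 \cdot 10^{9}$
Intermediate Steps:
$c{\left(o \right)} = - \frac{o}{6}$ ($c{\left(o \right)} = \frac{\left(-1\right) o}{6} = - \frac{o}{6}$)
$j{\left(a \right)} = 2 a \left(6 + a\right)$ ($j{\left(a \right)} = \left(6 + a\right) 2 a = 2 a \left(6 + a\right)$)
$f{\left(F \right)} = - \frac{1}{6}$ ($f{\left(F \right)} = \frac{\left(- \frac{1}{6}\right) F}{F} = - \frac{1}{6}$)
$\left(45969 + f{\left(j{\left(-8 \right)} \right)}\right) \left(-30160 - \left(24139 + 2571\right)\right) = \left(45969 - \frac{1}{6}\right) \left(-30160 - \left(24139 + 2571\right)\right) = \frac{275813 \left(-30160 - 26710\right)}{6} = \frac{275813}{6} \left(-56870\right) = - \frac{7842742655}{3}$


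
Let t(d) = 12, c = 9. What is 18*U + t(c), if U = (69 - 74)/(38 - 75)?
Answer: 534/37 ≈ 14.432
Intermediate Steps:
U = 5/37 (U = -5/(-37) = -5*(-1/37) = 5/37 ≈ 0.13514)
18*U + t(c) = 18*(5/37) + 12 = 90/37 + 12 = 534/37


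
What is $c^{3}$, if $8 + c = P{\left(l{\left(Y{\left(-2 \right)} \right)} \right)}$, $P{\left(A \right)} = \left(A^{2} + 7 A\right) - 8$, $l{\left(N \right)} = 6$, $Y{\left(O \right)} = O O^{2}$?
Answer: $238328$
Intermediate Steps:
$Y{\left(O \right)} = O^{3}$
$P{\left(A \right)} = -8 + A^{2} + 7 A$
$c = 62$ ($c = -8 + \left(-8 + 6^{2} + 7 \cdot 6\right) = -8 + \left(-8 + 36 + 42\right) = -8 + 70 = 62$)
$c^{3} = 62^{3} = 238328$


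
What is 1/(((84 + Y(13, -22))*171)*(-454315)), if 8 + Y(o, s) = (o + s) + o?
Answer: -1/6215029200 ≈ -1.6090e-10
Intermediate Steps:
Y(o, s) = -8 + s + 2*o (Y(o, s) = -8 + ((o + s) + o) = -8 + (s + 2*o) = -8 + s + 2*o)
1/(((84 + Y(13, -22))*171)*(-454315)) = 1/(((84 + (-8 - 22 + 2*13))*171)*(-454315)) = -1/454315/((84 + (-8 - 22 + 26))*171) = -1/454315/((84 - 4)*171) = -1/454315/(80*171) = -1/454315/13680 = (1/13680)*(-1/454315) = -1/6215029200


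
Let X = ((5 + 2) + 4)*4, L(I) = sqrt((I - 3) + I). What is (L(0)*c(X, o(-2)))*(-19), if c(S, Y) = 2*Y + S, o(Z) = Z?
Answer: -760*I*sqrt(3) ≈ -1316.4*I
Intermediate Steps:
L(I) = sqrt(-3 + 2*I) (L(I) = sqrt((-3 + I) + I) = sqrt(-3 + 2*I))
X = 44 (X = (7 + 4)*4 = 11*4 = 44)
c(S, Y) = S + 2*Y
(L(0)*c(X, o(-2)))*(-19) = (sqrt(-3 + 2*0)*(44 + 2*(-2)))*(-19) = (sqrt(-3 + 0)*(44 - 4))*(-19) = (sqrt(-3)*40)*(-19) = ((I*sqrt(3))*40)*(-19) = (40*I*sqrt(3))*(-19) = -760*I*sqrt(3)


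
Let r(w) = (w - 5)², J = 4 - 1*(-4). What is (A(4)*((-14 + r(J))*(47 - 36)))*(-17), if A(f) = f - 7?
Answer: -2805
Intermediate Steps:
J = 8 (J = 4 + 4 = 8)
r(w) = (-5 + w)²
A(f) = -7 + f
(A(4)*((-14 + r(J))*(47 - 36)))*(-17) = ((-7 + 4)*((-14 + (-5 + 8)²)*(47 - 36)))*(-17) = -3*(-14 + 3²)*11*(-17) = -3*(-14 + 9)*11*(-17) = -(-15)*11*(-17) = -3*(-55)*(-17) = 165*(-17) = -2805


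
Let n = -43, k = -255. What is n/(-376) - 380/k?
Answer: 30769/19176 ≈ 1.6046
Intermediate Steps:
n/(-376) - 380/k = -43/(-376) - 380/(-255) = -43*(-1/376) - 380*(-1/255) = 43/376 + 76/51 = 30769/19176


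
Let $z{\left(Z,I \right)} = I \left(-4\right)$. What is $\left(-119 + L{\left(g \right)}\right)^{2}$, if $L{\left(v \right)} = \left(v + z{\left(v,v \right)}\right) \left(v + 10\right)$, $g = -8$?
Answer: $5041$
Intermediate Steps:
$z{\left(Z,I \right)} = - 4 I$
$L{\left(v \right)} = - 3 v \left(10 + v\right)$ ($L{\left(v \right)} = \left(v - 4 v\right) \left(v + 10\right) = - 3 v \left(10 + v\right)$)
$\left(-119 + L{\left(g \right)}\right)^{2} = \left(-119 + 3 \left(-8\right) \left(-10 - -8\right)\right)^{2} = \left(-119 + 3 \left(-8\right) \left(-10 + 8\right)\right)^{2} = \left(-119 + 3 \left(-8\right) \left(-2\right)\right)^{2} = \left(-119 + 48\right)^{2} = \left(-71\right)^{2} = 5041$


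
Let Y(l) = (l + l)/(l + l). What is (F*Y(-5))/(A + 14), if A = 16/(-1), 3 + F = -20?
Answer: 23/2 ≈ 11.500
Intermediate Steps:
F = -23 (F = -3 - 20 = -23)
A = -16 (A = 16*(-1) = -16)
Y(l) = 1 (Y(l) = (2*l)/((2*l)) = (2*l)*(1/(2*l)) = 1)
(F*Y(-5))/(A + 14) = (-23*1)/(-16 + 14) = -23/(-2) = -23*(-½) = 23/2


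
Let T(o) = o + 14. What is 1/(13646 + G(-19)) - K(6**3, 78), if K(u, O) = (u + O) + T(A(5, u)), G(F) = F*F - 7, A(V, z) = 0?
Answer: -4311999/14000 ≈ -308.00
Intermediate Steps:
T(o) = 14 + o
G(F) = -7 + F**2 (G(F) = F**2 - 7 = -7 + F**2)
K(u, O) = 14 + O + u (K(u, O) = (u + O) + (14 + 0) = (O + u) + 14 = 14 + O + u)
1/(13646 + G(-19)) - K(6**3, 78) = 1/(13646 + (-7 + (-19)**2)) - (14 + 78 + 6**3) = 1/(13646 + (-7 + 361)) - (14 + 78 + 216) = 1/(13646 + 354) - 1*308 = 1/14000 - 308 = -4311999/14000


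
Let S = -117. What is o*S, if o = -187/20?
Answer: 21879/20 ≈ 1093.9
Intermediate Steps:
o = -187/20 (o = -187*1/20 = -187/20 ≈ -9.3500)
o*S = -187/20*(-117) = 21879/20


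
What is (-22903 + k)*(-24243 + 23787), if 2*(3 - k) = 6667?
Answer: 11962476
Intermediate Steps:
k = -6661/2 (k = 3 - ½*6667 = 3 - 6667/2 = -6661/2 ≈ -3330.5)
(-22903 + k)*(-24243 + 23787) = (-22903 - 6661/2)*(-24243 + 23787) = -52467/2*(-456) = 11962476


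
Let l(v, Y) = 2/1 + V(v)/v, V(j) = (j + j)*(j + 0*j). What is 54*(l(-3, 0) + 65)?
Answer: 3294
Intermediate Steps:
V(j) = 2*j² (V(j) = (2*j)*(j + 0) = (2*j)*j = 2*j²)
l(v, Y) = 2 + 2*v (l(v, Y) = 2/1 + (2*v²)/v = 2*1 + 2*v = 2 + 2*v)
54*(l(-3, 0) + 65) = 54*((2 + 2*(-3)) + 65) = 54*((2 - 6) + 65) = 54*(-4 + 65) = 54*61 = 3294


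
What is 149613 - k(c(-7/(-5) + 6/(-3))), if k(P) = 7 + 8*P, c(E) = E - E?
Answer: 149606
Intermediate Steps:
c(E) = 0
149613 - k(c(-7/(-5) + 6/(-3))) = 149613 - (7 + 8*0) = 149613 - (7 + 0) = 149613 - 1*7 = 149613 - 7 = 149606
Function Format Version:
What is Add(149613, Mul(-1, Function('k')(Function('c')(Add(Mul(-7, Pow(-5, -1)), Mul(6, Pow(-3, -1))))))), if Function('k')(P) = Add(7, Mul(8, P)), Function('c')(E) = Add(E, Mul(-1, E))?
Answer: 149606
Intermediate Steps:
Function('c')(E) = 0
Add(149613, Mul(-1, Function('k')(Function('c')(Add(Mul(-7, Pow(-5, -1)), Mul(6, Pow(-3, -1))))))) = Add(149613, Mul(-1, Add(7, Mul(8, 0)))) = Add(149613, Mul(-1, Add(7, 0))) = Add(149613, Mul(-1, 7)) = Add(149613, -7) = 149606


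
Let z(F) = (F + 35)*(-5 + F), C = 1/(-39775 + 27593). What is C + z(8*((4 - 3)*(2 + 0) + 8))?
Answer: 105069749/12182 ≈ 8625.0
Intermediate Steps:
C = -1/12182 (C = 1/(-12182) = -1/12182 ≈ -8.2088e-5)
z(F) = (-5 + F)*(35 + F) (z(F) = (35 + F)*(-5 + F) = (-5 + F)*(35 + F))
C + z(8*((4 - 3)*(2 + 0) + 8)) = -1/12182 + (-175 + (8*((4 - 3)*(2 + 0) + 8))² + 30*(8*((4 - 3)*(2 + 0) + 8))) = -1/12182 + (-175 + (8*(1*2 + 8))² + 30*(8*(1*2 + 8))) = -1/12182 + (-175 + (8*(2 + 8))² + 30*(8*(2 + 8))) = -1/12182 + (-175 + (8*10)² + 30*(8*10)) = -1/12182 + (-175 + 80² + 30*80) = -1/12182 + (-175 + 6400 + 2400) = -1/12182 + 8625 = 105069749/12182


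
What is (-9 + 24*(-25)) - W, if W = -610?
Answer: 1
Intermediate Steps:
(-9 + 24*(-25)) - W = (-9 + 24*(-25)) - 1*(-610) = (-9 - 600) + 610 = -609 + 610 = 1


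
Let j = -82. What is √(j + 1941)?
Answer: 13*√11 ≈ 43.116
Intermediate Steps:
√(j + 1941) = √(-82 + 1941) = √1859 = 13*√11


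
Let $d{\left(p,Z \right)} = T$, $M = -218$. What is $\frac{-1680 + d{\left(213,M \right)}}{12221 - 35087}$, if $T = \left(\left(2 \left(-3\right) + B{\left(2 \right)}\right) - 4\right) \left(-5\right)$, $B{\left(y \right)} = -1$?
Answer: $\frac{1625}{22866} \approx 0.071066$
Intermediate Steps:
$T = 55$ ($T = \left(\left(2 \left(-3\right) - 1\right) - 4\right) \left(-5\right) = \left(\left(-6 - 1\right) - 4\right) \left(-5\right) = \left(-7 - 4\right) \left(-5\right) = \left(-11\right) \left(-5\right) = 55$)
$d{\left(p,Z \right)} = 55$
$\frac{-1680 + d{\left(213,M \right)}}{12221 - 35087} = \frac{-1680 + 55}{12221 - 35087} = - \frac{1625}{-22866} = \left(-1625\right) \left(- \frac{1}{22866}\right) = \frac{1625}{22866}$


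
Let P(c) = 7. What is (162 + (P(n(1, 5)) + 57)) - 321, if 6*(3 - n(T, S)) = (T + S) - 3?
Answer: -95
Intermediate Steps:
n(T, S) = 7/2 - S/6 - T/6 (n(T, S) = 3 - ((T + S) - 3)/6 = 3 - ((S + T) - 3)/6 = 3 - (-3 + S + T)/6 = 3 + (1/2 - S/6 - T/6) = 7/2 - S/6 - T/6)
(162 + (P(n(1, 5)) + 57)) - 321 = (162 + (7 + 57)) - 321 = (162 + 64) - 321 = 226 - 321 = -95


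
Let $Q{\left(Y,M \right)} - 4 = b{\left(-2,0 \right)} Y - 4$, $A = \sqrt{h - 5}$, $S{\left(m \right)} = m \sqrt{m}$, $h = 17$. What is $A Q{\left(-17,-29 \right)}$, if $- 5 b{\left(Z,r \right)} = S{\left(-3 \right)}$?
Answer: $- \frac{306 i}{5} \approx - 61.2 i$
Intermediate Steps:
$S{\left(m \right)} = m^{\frac{3}{2}}$
$b{\left(Z,r \right)} = \frac{3 i \sqrt{3}}{5}$ ($b{\left(Z,r \right)} = - \frac{\left(-3\right)^{\frac{3}{2}}}{5} = - \frac{\left(-3\right) i \sqrt{3}}{5} = \frac{3 i \sqrt{3}}{5}$)
$A = 2 \sqrt{3}$ ($A = \sqrt{17 - 5} = \sqrt{12} = 2 \sqrt{3} \approx 3.4641$)
$Q{\left(Y,M \right)} = \frac{3 i Y \sqrt{3}}{5}$ ($Q{\left(Y,M \right)} = 4 + \left(\frac{3 i \sqrt{3}}{5} Y - 4\right) = 4 + \left(\frac{3 i Y \sqrt{3}}{5} - 4\right) = 4 + \left(-4 + \frac{3 i Y \sqrt{3}}{5}\right) = \frac{3 i Y \sqrt{3}}{5}$)
$A Q{\left(-17,-29 \right)} = 2 \sqrt{3} \cdot \frac{3}{5} i \left(-17\right) \sqrt{3} = 2 \sqrt{3} \left(- \frac{51 i \sqrt{3}}{5}\right) = - \frac{306 i}{5}$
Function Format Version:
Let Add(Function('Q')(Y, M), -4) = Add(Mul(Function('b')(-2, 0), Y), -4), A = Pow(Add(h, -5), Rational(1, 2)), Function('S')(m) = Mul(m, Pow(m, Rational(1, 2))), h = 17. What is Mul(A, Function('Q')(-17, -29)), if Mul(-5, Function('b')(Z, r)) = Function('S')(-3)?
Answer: Mul(Rational(-306, 5), I) ≈ Mul(-61.200, I)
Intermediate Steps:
Function('S')(m) = Pow(m, Rational(3, 2))
Function('b')(Z, r) = Mul(Rational(3, 5), I, Pow(3, Rational(1, 2))) (Function('b')(Z, r) = Mul(Rational(-1, 5), Pow(-3, Rational(3, 2))) = Mul(Rational(-1, 5), Mul(-3, I, Pow(3, Rational(1, 2)))) = Mul(Rational(3, 5), I, Pow(3, Rational(1, 2))))
A = Mul(2, Pow(3, Rational(1, 2))) (A = Pow(Add(17, -5), Rational(1, 2)) = Pow(12, Rational(1, 2)) = Mul(2, Pow(3, Rational(1, 2))) ≈ 3.4641)
Function('Q')(Y, M) = Mul(Rational(3, 5), I, Y, Pow(3, Rational(1, 2))) (Function('Q')(Y, M) = Add(4, Add(Mul(Mul(Rational(3, 5), I, Pow(3, Rational(1, 2))), Y), -4)) = Add(4, Add(Mul(Rational(3, 5), I, Y, Pow(3, Rational(1, 2))), -4)) = Add(4, Add(-4, Mul(Rational(3, 5), I, Y, Pow(3, Rational(1, 2))))) = Mul(Rational(3, 5), I, Y, Pow(3, Rational(1, 2))))
Mul(A, Function('Q')(-17, -29)) = Mul(Mul(2, Pow(3, Rational(1, 2))), Mul(Rational(3, 5), I, -17, Pow(3, Rational(1, 2)))) = Mul(Mul(2, Pow(3, Rational(1, 2))), Mul(Rational(-51, 5), I, Pow(3, Rational(1, 2)))) = Mul(Rational(-306, 5), I)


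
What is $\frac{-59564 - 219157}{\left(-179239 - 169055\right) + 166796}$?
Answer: $\frac{278721}{181498} \approx 1.5357$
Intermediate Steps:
$\frac{-59564 - 219157}{\left(-179239 - 169055\right) + 166796} = - \frac{278721}{\left(-179239 - 169055\right) + 166796} = - \frac{278721}{-348294 + 166796} = - \frac{278721}{-181498} = \left(-278721\right) \left(- \frac{1}{181498}\right) = \frac{278721}{181498}$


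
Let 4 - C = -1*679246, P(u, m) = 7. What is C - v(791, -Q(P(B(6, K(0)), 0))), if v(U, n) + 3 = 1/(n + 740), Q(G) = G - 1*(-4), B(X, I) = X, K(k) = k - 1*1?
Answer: 495175436/729 ≈ 6.7925e+5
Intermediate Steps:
K(k) = -1 + k (K(k) = k - 1 = -1 + k)
Q(G) = 4 + G (Q(G) = G + 4 = 4 + G)
C = 679250 (C = 4 - (-1)*679246 = 4 - 1*(-679246) = 4 + 679246 = 679250)
v(U, n) = -3 + 1/(740 + n) (v(U, n) = -3 + 1/(n + 740) = -3 + 1/(740 + n))
C - v(791, -Q(P(B(6, K(0)), 0))) = 679250 - (-2219 - (-3)*(4 + 7))/(740 - (4 + 7)) = 679250 - (-2219 - (-3)*11)/(740 - 1*11) = 679250 - (-2219 - 3*(-11))/(740 - 11) = 679250 - (-2219 + 33)/729 = 679250 - (-2186)/729 = 679250 - 1*(-2186/729) = 679250 + 2186/729 = 495175436/729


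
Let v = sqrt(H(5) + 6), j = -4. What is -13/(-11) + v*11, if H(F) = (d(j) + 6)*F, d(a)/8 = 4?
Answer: 1707/11 ≈ 155.18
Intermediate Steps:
d(a) = 32 (d(a) = 8*4 = 32)
H(F) = 38*F (H(F) = (32 + 6)*F = 38*F)
v = 14 (v = sqrt(38*5 + 6) = sqrt(190 + 6) = sqrt(196) = 14)
-13/(-11) + v*11 = -13/(-11) + 14*11 = -13*(-1/11) + 154 = 13/11 + 154 = 1707/11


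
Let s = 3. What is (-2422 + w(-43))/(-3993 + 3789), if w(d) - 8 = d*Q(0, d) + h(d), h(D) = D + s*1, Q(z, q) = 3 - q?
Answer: 1108/51 ≈ 21.725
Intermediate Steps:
h(D) = 3 + D (h(D) = D + 3*1 = D + 3 = 3 + D)
w(d) = 11 + d + d*(3 - d) (w(d) = 8 + (d*(3 - d) + (3 + d)) = 8 + (3 + d + d*(3 - d)) = 11 + d + d*(3 - d))
(-2422 + w(-43))/(-3993 + 3789) = (-2422 + (11 - 43 - 1*(-43)*(-3 - 43)))/(-3993 + 3789) = (-2422 + (11 - 43 - 1*(-43)*(-46)))/(-204) = (-2422 + (11 - 43 - 1978))*(-1/204) = (-2422 - 2010)*(-1/204) = -4432*(-1/204) = 1108/51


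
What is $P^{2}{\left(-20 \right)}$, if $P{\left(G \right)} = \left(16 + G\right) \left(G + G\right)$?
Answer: $25600$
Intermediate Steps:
$P{\left(G \right)} = 2 G \left(16 + G\right)$ ($P{\left(G \right)} = \left(16 + G\right) 2 G = 2 G \left(16 + G\right)$)
$P^{2}{\left(-20 \right)} = \left(2 \left(-20\right) \left(16 - 20\right)\right)^{2} = \left(2 \left(-20\right) \left(-4\right)\right)^{2} = 160^{2} = 25600$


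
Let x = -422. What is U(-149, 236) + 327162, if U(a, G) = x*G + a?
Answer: 227421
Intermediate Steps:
U(a, G) = a - 422*G (U(a, G) = -422*G + a = a - 422*G)
U(-149, 236) + 327162 = (-149 - 422*236) + 327162 = (-149 - 99592) + 327162 = -99741 + 327162 = 227421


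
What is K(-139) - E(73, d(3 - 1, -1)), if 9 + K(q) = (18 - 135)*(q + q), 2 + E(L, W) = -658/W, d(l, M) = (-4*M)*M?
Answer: 64709/2 ≈ 32355.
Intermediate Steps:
d(l, M) = -4*M²
E(L, W) = -2 - 658/W
K(q) = -9 - 234*q (K(q) = -9 + (18 - 135)*(q + q) = -9 - 234*q)
K(-139) - E(73, d(3 - 1, -1)) = (-9 - 234*(-139)) - (-2 - 658/((-4*(-1)²))) = (-9 + 32526) - (-2 - 658/((-4*1))) = 32517 - (-2 - 658/(-4)) = 32517 - (-2 - 658*(-¼)) = 32517 - (-2 + 329/2) = 32517 - 1*325/2 = 32517 - 325/2 = 64709/2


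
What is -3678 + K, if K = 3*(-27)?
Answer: -3759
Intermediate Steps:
K = -81
-3678 + K = -3678 - 81 = -3759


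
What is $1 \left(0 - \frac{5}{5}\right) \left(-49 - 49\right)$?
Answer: $98$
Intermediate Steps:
$1 \left(0 - \frac{5}{5}\right) \left(-49 - 49\right) = 1 \left(0 - 1\right) \left(-98\right) = 1 \left(-1\right) \left(-98\right) = \left(-1\right) \left(-98\right) = 98$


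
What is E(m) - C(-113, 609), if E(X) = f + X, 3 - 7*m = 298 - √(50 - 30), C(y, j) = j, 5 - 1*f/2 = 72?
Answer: -5496/7 + 2*√5/7 ≈ -784.50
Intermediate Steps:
f = -134 (f = 10 - 2*72 = 10 - 144 = -134)
m = -295/7 + 2*√5/7 (m = 3/7 - (298 - √(50 - 30))/7 = 3/7 - (298 - √20)/7 = 3/7 - (298 - 2*√5)/7 = 3/7 + (-298/7 + 2*√5/7) = -295/7 + 2*√5/7 ≈ -41.504)
E(X) = -134 + X
E(m) - C(-113, 609) = (-134 + (-295/7 + 2*√5/7)) - 1*609 = (-1233/7 + 2*√5/7) - 609 = -5496/7 + 2*√5/7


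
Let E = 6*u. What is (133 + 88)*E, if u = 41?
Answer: 54366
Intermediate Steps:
E = 246 (E = 6*41 = 246)
(133 + 88)*E = (133 + 88)*246 = 221*246 = 54366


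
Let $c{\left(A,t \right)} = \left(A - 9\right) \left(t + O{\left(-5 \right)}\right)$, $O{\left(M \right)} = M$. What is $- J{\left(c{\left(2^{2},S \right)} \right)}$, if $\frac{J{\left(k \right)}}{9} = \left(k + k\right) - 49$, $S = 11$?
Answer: $981$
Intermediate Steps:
$c{\left(A,t \right)} = \left(-9 + A\right) \left(-5 + t\right)$ ($c{\left(A,t \right)} = \left(A - 9\right) \left(t - 5\right) = \left(-9 + A\right) \left(-5 + t\right)$)
$J{\left(k \right)} = -441 + 18 k$ ($J{\left(k \right)} = 9 \left(\left(k + k\right) - 49\right) = 9 \left(2 k - 49\right) = 9 \left(-49 + 2 k\right) = -441 + 18 k$)
$- J{\left(c{\left(2^{2},S \right)} \right)} = - (-441 + 18 \left(45 - 99 - 5 \cdot 2^{2} + 2^{2} \cdot 11\right)) = - (-441 + 18 \left(45 - 99 - 20 + 4 \cdot 11\right)) = - (-441 + 18 \left(45 - 99 - 20 + 44\right)) = - (-441 + 18 \left(-30\right)) = - (-441 - 540) = \left(-1\right) \left(-981\right) = 981$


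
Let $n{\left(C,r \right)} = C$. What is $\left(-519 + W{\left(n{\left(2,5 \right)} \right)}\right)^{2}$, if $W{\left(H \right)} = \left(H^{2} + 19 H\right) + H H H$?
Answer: $219961$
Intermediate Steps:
$W{\left(H \right)} = H^{2} + H^{3} + 19 H$ ($W{\left(H \right)} = \left(H^{2} + 19 H\right) + H^{2} H = \left(H^{2} + 19 H\right) + H^{3} = H^{2} + H^{3} + 19 H$)
$\left(-519 + W{\left(n{\left(2,5 \right)} \right)}\right)^{2} = \left(-519 + 2 \left(19 + 2 + 2^{2}\right)\right)^{2} = \left(-519 + 2 \left(19 + 2 + 4\right)\right)^{2} = \left(-519 + 2 \cdot 25\right)^{2} = \left(-519 + 50\right)^{2} = \left(-469\right)^{2} = 219961$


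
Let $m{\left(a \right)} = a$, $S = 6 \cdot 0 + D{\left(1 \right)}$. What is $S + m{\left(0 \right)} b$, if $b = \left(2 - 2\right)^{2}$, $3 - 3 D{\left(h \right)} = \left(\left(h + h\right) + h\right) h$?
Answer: $0$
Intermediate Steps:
$D{\left(h \right)} = 1 - h^{2}$ ($D{\left(h \right)} = 1 - \frac{\left(\left(h + h\right) + h\right) h}{3} = 1 - \frac{\left(2 h + h\right) h}{3} = 1 - \frac{3 h h}{3} = 1 - \frac{3 h^{2}}{3} = 1 - h^{2}$)
$S = 0$ ($S = 6 \cdot 0 + \left(1 - 1^{2}\right) = 0 + \left(1 - 1\right) = 0 + 0 = 0$)
$b = 0$ ($b = 0^{2} = 0$)
$S + m{\left(0 \right)} b = 0 + 0 \cdot 0 = 0 + 0 = 0$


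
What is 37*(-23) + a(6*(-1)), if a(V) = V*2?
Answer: -863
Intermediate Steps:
a(V) = 2*V
37*(-23) + a(6*(-1)) = 37*(-23) + 2*(6*(-1)) = -851 + 2*(-6) = -851 - 12 = -863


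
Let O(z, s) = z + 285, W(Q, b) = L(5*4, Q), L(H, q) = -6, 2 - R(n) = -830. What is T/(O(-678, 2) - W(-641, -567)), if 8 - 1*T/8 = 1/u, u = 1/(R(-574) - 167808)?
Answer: -1335872/387 ≈ -3451.9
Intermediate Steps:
R(n) = 832 (R(n) = 2 - 1*(-830) = 2 + 830 = 832)
W(Q, b) = -6
O(z, s) = 285 + z
u = -1/166976 (u = 1/(832 - 167808) = 1/(-166976) = -1/166976 ≈ -5.9889e-6)
T = 1335872 (T = 64 - 8/(-1/166976) = 64 - 8*(-166976) = 64 + 1335808 = 1335872)
T/(O(-678, 2) - W(-641, -567)) = 1335872/((285 - 678) - 1*(-6)) = 1335872/(-393 + 6) = 1335872/(-387) = 1335872*(-1/387) = -1335872/387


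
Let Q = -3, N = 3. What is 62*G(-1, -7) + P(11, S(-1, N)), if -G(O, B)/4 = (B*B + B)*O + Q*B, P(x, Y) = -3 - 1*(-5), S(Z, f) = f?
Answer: 5210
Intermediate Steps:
P(x, Y) = 2 (P(x, Y) = -3 + 5 = 2)
G(O, B) = 12*B - 4*O*(B + B**2) (G(O, B) = -4*((B*B + B)*O - 3*B) = -4*((B**2 + B)*O - 3*B) = -4*((B + B**2)*O - 3*B) = -4*(O*(B + B**2) - 3*B) = -4*(-3*B + O*(B + B**2)) = 12*B - 4*O*(B + B**2))
62*G(-1, -7) + P(11, S(-1, N)) = 62*(4*(-7)*(3 - 1*(-1) - 1*(-7)*(-1))) + 2 = 62*(4*(-7)*(3 + 1 - 7)) + 2 = 62*(4*(-7)*(-3)) + 2 = 62*84 + 2 = 5208 + 2 = 5210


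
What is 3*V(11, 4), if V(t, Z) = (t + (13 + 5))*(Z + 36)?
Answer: 3480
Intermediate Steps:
V(t, Z) = (18 + t)*(36 + Z) (V(t, Z) = (t + 18)*(36 + Z) = (18 + t)*(36 + Z))
3*V(11, 4) = 3*(648 + 18*4 + 36*11 + 4*11) = 3*(648 + 72 + 396 + 44) = 3*1160 = 3480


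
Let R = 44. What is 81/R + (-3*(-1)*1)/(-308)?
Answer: 141/77 ≈ 1.8312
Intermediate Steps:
81/R + (-3*(-1)*1)/(-308) = 81/44 + (-3*(-1)*1)/(-308) = 81*(1/44) + (3*1)*(-1/308) = 81/44 + 3*(-1/308) = 81/44 - 3/308 = 141/77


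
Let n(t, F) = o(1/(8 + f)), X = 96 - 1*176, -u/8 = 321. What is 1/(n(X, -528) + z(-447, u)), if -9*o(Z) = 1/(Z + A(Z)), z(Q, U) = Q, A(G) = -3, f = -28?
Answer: -549/245383 ≈ -0.0022373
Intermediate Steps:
u = -2568 (u = -8*321 = -2568)
X = -80 (X = 96 - 176 = -80)
o(Z) = -1/(9*(-3 + Z)) (o(Z) = -1/(9*(Z - 3)) = -1/(9*(-3 + Z)))
n(t, F) = 20/549 (n(t, F) = -1/(-27 + 9/(8 - 28)) = -1/(-27 + 9/(-20)) = -1/(-27 + 9*(-1/20)) = -1/(-27 - 9/20) = -1/(-549/20) = -1*(-20/549) = 20/549)
1/(n(X, -528) + z(-447, u)) = 1/(20/549 - 447) = 1/(-245383/549) = -549/245383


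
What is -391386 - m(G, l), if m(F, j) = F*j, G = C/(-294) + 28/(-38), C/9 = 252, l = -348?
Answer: -52445490/133 ≈ -3.9433e+5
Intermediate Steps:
C = 2268 (C = 9*252 = 2268)
G = -1124/133 (G = 2268/(-294) + 28/(-38) = 2268*(-1/294) + 28*(-1/38) = -54/7 - 14/19 = -1124/133 ≈ -8.4511)
-391386 - m(G, l) = -391386 - (-1124)*(-348)/133 = -391386 - 1*391152/133 = -391386 - 391152/133 = -52445490/133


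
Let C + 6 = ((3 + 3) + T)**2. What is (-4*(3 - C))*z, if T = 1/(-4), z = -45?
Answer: -17325/4 ≈ -4331.3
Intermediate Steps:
T = -1/4 ≈ -0.25000
C = 433/16 (C = -6 + ((3 + 3) - 1/4)**2 = -6 + (6 - 1/4)**2 = -6 + (23/4)**2 = -6 + 529/16 = 433/16 ≈ 27.063)
(-4*(3 - C))*z = -4*(3 - 1*433/16)*(-45) = -4*(3 - 433/16)*(-45) = -4*(-385/16)*(-45) = (385/4)*(-45) = -17325/4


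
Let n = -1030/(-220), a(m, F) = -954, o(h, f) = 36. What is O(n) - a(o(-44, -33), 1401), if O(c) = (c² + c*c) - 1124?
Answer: -30531/242 ≈ -126.16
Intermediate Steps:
n = 103/22 (n = -1030*(-1/220) = 103/22 ≈ 4.6818)
O(c) = -1124 + 2*c² (O(c) = (c² + c²) - 1124 = 2*c² - 1124 = -1124 + 2*c²)
O(n) - a(o(-44, -33), 1401) = (-1124 + 2*(103/22)²) - 1*(-954) = (-1124 + 2*(10609/484)) + 954 = (-1124 + 10609/242) + 954 = -261399/242 + 954 = -30531/242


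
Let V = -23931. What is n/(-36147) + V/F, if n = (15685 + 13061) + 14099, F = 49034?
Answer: -2965895587/1772431998 ≈ -1.6733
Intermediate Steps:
n = 42845 (n = 28746 + 14099 = 42845)
n/(-36147) + V/F = 42845/(-36147) - 23931/49034 = 42845*(-1/36147) - 23931*1/49034 = -42845/36147 - 23931/49034 = -2965895587/1772431998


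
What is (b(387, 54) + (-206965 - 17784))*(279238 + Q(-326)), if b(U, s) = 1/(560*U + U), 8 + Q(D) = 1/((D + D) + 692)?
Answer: -90832747414301257/1447380 ≈ -6.2757e+10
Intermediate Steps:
Q(D) = -8 + 1/(692 + 2*D) (Q(D) = -8 + 1/((D + D) + 692) = -8 + 1/(2*D + 692) = -8 + 1/(692 + 2*D))
b(U, s) = 1/(561*U)
(b(387, 54) + (-206965 - 17784))*(279238 + Q(-326)) = ((1/561)/387 + (-206965 - 17784))*(279238 + (-5535 - 16*(-326))/(2*(346 - 326))) = ((1/561)*(1/387) - 224749)*(279238 + (1/2)*(-5535 + 5216)/20) = (1/217107 - 224749)*(279238 + (1/2)*(1/20)*(-319)) = -48794581142*(279238 - 319/40)/217107 = -48794581142/217107*11169201/40 = -90832747414301257/1447380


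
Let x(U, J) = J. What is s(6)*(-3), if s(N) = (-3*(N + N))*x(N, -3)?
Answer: -324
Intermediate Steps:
s(N) = 18*N (s(N) = -3*(N + N)*(-3) = -6*N*(-3) = 18*N)
s(6)*(-3) = (18*6)*(-3) = 108*(-3) = -324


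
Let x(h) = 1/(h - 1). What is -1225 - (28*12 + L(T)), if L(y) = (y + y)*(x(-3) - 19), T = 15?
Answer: -1967/2 ≈ -983.50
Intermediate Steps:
x(h) = 1/(-1 + h)
L(y) = -77*y/2 (L(y) = (y + y)*(1/(-1 - 3) - 19) = (2*y)*(1/(-4) - 19) = (2*y)*(-¼ - 19) = (2*y)*(-77/4) = -77*y/2)
-1225 - (28*12 + L(T)) = -1225 - (28*12 - 77/2*15) = -1225 - (336 - 1155/2) = -1225 - 1*(-483/2) = -1225 + 483/2 = -1967/2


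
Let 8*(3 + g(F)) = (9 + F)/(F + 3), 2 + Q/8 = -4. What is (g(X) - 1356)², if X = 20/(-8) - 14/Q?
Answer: 42603024025/23104 ≈ 1.8440e+6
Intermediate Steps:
Q = -48 (Q = -16 + 8*(-4) = -16 - 32 = -48)
X = -53/24 (X = 20/(-8) - 14/(-48) = 20*(-⅛) - 14*(-1/48) = -5/2 + 7/24 = -53/24 ≈ -2.2083)
g(F) = -3 + (9 + F)/(8*(3 + F)) (g(F) = -3 + ((9 + F)/(F + 3))/8 = -3 + ((9 + F)/(3 + F))/8 = -3 + (9 + F)/(8*(3 + F)))
(g(X) - 1356)² = ((-63 - 23*(-53/24))/(8*(3 - 53/24)) - 1356)² = ((-63 + 1219/24)/(8*(19/24)) - 1356)² = ((⅛)*(24/19)*(-293/24) - 1356)² = (-293/152 - 1356)² = (-206405/152)² = 42603024025/23104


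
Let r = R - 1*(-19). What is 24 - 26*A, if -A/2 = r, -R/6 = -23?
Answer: 8188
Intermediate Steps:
R = 138 (R = -6*(-23) = 138)
r = 157 (r = 138 - 1*(-19) = 138 + 19 = 157)
A = -314 (A = -2*157 = -314)
24 - 26*A = 24 - 26*(-314) = 24 + 8164 = 8188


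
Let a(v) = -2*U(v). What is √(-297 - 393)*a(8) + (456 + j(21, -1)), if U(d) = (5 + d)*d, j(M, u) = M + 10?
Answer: 487 - 208*I*√690 ≈ 487.0 - 5463.7*I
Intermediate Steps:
j(M, u) = 10 + M
U(d) = d*(5 + d)
a(v) = -2*v*(5 + v)
√(-297 - 393)*a(8) + (456 + j(21, -1)) = √(-297 - 393)*(-2*8*(5 + 8)) + (456 + (10 + 21)) = √(-690)*(-2*8*13) + (456 + 31) = (I*√690)*(-208) + 487 = -208*I*√690 + 487 = 487 - 208*I*√690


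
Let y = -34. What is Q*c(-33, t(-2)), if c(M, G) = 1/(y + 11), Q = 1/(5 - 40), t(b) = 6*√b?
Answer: 1/805 ≈ 0.0012422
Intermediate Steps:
Q = -1/35 (Q = 1/(-35) = -1/35 ≈ -0.028571)
c(M, G) = -1/23 (c(M, G) = 1/(-34 + 11) = 1/(-23) = -1/23)
Q*c(-33, t(-2)) = -1/35*(-1/23) = 1/805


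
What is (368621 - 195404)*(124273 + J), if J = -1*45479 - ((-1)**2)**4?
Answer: 13648287081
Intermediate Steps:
J = -45480 (J = -45479 - 1*1**4 = -45479 - 1*1 = -45479 - 1 = -45480)
(368621 - 195404)*(124273 + J) = (368621 - 195404)*(124273 - 45480) = 173217*78793 = 13648287081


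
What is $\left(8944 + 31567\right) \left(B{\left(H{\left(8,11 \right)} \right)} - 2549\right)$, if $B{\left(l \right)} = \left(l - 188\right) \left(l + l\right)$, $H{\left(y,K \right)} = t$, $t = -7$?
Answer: $7332491$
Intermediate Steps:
$H{\left(y,K \right)} = -7$
$B{\left(l \right)} = 2 l \left(-188 + l\right)$ ($B{\left(l \right)} = \left(-188 + l\right) 2 l = 2 l \left(-188 + l\right)$)
$\left(8944 + 31567\right) \left(B{\left(H{\left(8,11 \right)} \right)} - 2549\right) = \left(8944 + 31567\right) \left(2 \left(-7\right) \left(-188 - 7\right) - 2549\right) = 40511 \left(2 \left(-7\right) \left(-195\right) - 2549\right) = 40511 \left(2730 - 2549\right) = 40511 \cdot 181 = 7332491$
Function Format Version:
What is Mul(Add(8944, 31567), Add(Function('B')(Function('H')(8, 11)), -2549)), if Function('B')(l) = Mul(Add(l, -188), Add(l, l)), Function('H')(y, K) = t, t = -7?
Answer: 7332491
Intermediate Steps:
Function('H')(y, K) = -7
Function('B')(l) = Mul(2, l, Add(-188, l)) (Function('B')(l) = Mul(Add(-188, l), Mul(2, l)) = Mul(2, l, Add(-188, l)))
Mul(Add(8944, 31567), Add(Function('B')(Function('H')(8, 11)), -2549)) = Mul(Add(8944, 31567), Add(Mul(2, -7, Add(-188, -7)), -2549)) = Mul(40511, Add(Mul(2, -7, -195), -2549)) = Mul(40511, Add(2730, -2549)) = Mul(40511, 181) = 7332491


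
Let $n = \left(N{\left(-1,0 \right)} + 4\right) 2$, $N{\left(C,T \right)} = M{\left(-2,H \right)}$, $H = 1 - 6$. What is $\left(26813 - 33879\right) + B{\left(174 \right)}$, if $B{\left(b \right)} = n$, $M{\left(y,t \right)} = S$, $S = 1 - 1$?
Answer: $-7058$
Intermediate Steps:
$H = -5$ ($H = 1 - 6 = -5$)
$S = 0$
$M{\left(y,t \right)} = 0$
$N{\left(C,T \right)} = 0$
$n = 8$ ($n = \left(0 + 4\right) 2 = 4 \cdot 2 = 8$)
$B{\left(b \right)} = 8$
$\left(26813 - 33879\right) + B{\left(174 \right)} = \left(26813 - 33879\right) + 8 = -7066 + 8 = -7058$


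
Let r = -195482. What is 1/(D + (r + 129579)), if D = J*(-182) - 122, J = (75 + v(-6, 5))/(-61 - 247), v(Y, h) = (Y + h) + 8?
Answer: -11/725742 ≈ -1.5157e-5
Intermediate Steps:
v(Y, h) = 8 + Y + h
J = -41/154 (J = (75 + (8 - 6 + 5))/(-61 - 247) = (75 + 7)/(-308) = 82*(-1/308) = -41/154 ≈ -0.26623)
D = -809/11 (D = -41/154*(-182) - 122 = 533/11 - 122 = -809/11 ≈ -73.545)
1/(D + (r + 129579)) = 1/(-809/11 + (-195482 + 129579)) = 1/(-809/11 - 65903) = 1/(-725742/11) = -11/725742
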